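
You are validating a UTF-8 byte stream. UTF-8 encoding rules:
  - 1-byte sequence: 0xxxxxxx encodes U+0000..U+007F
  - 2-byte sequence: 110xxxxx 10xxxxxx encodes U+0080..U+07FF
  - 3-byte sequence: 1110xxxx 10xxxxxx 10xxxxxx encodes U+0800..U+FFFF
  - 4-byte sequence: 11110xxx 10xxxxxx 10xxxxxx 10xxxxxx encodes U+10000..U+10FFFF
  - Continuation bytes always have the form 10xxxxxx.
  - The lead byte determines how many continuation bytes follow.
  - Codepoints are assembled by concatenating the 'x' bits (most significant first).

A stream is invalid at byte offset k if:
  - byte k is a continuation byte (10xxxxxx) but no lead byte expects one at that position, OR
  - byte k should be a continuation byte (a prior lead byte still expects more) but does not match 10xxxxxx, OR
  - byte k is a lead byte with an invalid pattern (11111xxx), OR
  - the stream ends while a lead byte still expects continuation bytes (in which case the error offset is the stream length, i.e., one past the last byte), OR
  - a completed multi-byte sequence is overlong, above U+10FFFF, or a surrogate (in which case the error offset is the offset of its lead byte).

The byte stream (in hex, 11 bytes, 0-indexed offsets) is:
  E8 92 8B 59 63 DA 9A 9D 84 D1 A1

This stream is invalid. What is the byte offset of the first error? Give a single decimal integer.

Byte[0]=E8: 3-byte lead, need 2 cont bytes. acc=0x8
Byte[1]=92: continuation. acc=(acc<<6)|0x12=0x212
Byte[2]=8B: continuation. acc=(acc<<6)|0x0B=0x848B
Completed: cp=U+848B (starts at byte 0)
Byte[3]=59: 1-byte ASCII. cp=U+0059
Byte[4]=63: 1-byte ASCII. cp=U+0063
Byte[5]=DA: 2-byte lead, need 1 cont bytes. acc=0x1A
Byte[6]=9A: continuation. acc=(acc<<6)|0x1A=0x69A
Completed: cp=U+069A (starts at byte 5)
Byte[7]=9D: INVALID lead byte (not 0xxx/110x/1110/11110)

Answer: 7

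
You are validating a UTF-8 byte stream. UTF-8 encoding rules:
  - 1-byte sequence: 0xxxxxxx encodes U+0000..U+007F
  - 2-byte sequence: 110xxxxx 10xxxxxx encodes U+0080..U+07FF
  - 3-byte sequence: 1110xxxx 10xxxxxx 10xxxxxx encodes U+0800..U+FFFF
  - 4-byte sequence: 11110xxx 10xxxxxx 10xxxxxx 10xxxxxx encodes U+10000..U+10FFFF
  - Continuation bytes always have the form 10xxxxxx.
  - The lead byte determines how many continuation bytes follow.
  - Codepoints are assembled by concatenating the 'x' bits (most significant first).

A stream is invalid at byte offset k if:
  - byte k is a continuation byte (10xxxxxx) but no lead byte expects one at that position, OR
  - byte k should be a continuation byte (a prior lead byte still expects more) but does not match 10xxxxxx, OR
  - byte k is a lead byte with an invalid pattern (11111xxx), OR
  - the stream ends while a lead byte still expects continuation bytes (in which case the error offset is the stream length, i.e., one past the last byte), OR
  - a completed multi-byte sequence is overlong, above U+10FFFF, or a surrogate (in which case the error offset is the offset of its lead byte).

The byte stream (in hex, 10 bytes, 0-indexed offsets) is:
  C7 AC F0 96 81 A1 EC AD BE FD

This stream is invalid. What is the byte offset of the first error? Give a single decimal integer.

Byte[0]=C7: 2-byte lead, need 1 cont bytes. acc=0x7
Byte[1]=AC: continuation. acc=(acc<<6)|0x2C=0x1EC
Completed: cp=U+01EC (starts at byte 0)
Byte[2]=F0: 4-byte lead, need 3 cont bytes. acc=0x0
Byte[3]=96: continuation. acc=(acc<<6)|0x16=0x16
Byte[4]=81: continuation. acc=(acc<<6)|0x01=0x581
Byte[5]=A1: continuation. acc=(acc<<6)|0x21=0x16061
Completed: cp=U+16061 (starts at byte 2)
Byte[6]=EC: 3-byte lead, need 2 cont bytes. acc=0xC
Byte[7]=AD: continuation. acc=(acc<<6)|0x2D=0x32D
Byte[8]=BE: continuation. acc=(acc<<6)|0x3E=0xCB7E
Completed: cp=U+CB7E (starts at byte 6)
Byte[9]=FD: INVALID lead byte (not 0xxx/110x/1110/11110)

Answer: 9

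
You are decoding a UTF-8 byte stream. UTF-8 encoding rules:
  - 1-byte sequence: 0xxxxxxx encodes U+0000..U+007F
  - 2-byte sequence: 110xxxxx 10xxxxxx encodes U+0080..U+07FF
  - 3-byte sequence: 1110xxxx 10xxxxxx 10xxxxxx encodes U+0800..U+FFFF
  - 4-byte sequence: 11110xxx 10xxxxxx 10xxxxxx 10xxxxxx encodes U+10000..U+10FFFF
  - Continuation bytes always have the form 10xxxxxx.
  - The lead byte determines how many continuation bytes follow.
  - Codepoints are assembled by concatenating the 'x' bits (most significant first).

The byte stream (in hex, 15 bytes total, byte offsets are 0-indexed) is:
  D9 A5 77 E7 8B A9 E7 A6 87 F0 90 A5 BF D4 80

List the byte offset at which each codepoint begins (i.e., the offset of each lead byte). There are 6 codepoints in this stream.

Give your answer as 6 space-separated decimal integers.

Byte[0]=D9: 2-byte lead, need 1 cont bytes. acc=0x19
Byte[1]=A5: continuation. acc=(acc<<6)|0x25=0x665
Completed: cp=U+0665 (starts at byte 0)
Byte[2]=77: 1-byte ASCII. cp=U+0077
Byte[3]=E7: 3-byte lead, need 2 cont bytes. acc=0x7
Byte[4]=8B: continuation. acc=(acc<<6)|0x0B=0x1CB
Byte[5]=A9: continuation. acc=(acc<<6)|0x29=0x72E9
Completed: cp=U+72E9 (starts at byte 3)
Byte[6]=E7: 3-byte lead, need 2 cont bytes. acc=0x7
Byte[7]=A6: continuation. acc=(acc<<6)|0x26=0x1E6
Byte[8]=87: continuation. acc=(acc<<6)|0x07=0x7987
Completed: cp=U+7987 (starts at byte 6)
Byte[9]=F0: 4-byte lead, need 3 cont bytes. acc=0x0
Byte[10]=90: continuation. acc=(acc<<6)|0x10=0x10
Byte[11]=A5: continuation. acc=(acc<<6)|0x25=0x425
Byte[12]=BF: continuation. acc=(acc<<6)|0x3F=0x1097F
Completed: cp=U+1097F (starts at byte 9)
Byte[13]=D4: 2-byte lead, need 1 cont bytes. acc=0x14
Byte[14]=80: continuation. acc=(acc<<6)|0x00=0x500
Completed: cp=U+0500 (starts at byte 13)

Answer: 0 2 3 6 9 13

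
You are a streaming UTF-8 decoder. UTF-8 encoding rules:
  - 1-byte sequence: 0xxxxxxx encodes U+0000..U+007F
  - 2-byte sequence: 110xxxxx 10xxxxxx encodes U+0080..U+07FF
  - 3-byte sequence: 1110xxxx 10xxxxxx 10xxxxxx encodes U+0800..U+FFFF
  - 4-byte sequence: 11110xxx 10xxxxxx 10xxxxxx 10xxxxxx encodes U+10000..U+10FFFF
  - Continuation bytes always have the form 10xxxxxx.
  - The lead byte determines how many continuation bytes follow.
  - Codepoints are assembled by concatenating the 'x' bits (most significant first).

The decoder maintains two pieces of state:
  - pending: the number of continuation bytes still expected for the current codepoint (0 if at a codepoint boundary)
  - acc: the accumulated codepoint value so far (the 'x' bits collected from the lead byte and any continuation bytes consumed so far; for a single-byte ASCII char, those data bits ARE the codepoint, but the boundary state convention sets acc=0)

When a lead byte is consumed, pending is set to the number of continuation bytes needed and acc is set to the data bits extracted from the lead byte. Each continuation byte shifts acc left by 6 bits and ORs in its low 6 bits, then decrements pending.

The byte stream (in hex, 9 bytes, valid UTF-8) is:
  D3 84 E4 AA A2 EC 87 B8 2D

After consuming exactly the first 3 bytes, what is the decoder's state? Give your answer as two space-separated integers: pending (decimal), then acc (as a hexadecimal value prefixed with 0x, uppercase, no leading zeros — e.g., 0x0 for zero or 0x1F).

Answer: 2 0x4

Derivation:
Byte[0]=D3: 2-byte lead. pending=1, acc=0x13
Byte[1]=84: continuation. acc=(acc<<6)|0x04=0x4C4, pending=0
Byte[2]=E4: 3-byte lead. pending=2, acc=0x4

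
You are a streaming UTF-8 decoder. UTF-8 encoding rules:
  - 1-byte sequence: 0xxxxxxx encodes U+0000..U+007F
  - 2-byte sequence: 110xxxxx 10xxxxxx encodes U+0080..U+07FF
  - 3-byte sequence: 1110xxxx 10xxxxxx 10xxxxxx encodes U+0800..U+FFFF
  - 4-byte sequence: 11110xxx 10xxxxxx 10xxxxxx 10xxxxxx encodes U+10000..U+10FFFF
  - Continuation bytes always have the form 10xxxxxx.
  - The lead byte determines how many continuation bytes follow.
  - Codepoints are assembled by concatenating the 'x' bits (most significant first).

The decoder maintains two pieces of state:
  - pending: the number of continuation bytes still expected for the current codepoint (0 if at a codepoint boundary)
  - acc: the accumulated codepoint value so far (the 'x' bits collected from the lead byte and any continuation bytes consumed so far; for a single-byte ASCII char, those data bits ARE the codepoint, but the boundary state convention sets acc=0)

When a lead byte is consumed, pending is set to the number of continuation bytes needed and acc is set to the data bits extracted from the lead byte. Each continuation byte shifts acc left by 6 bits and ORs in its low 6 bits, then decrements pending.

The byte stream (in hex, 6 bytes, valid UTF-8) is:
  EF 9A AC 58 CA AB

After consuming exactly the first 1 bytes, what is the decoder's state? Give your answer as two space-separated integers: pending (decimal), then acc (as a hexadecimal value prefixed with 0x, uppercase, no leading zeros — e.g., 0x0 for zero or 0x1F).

Answer: 2 0xF

Derivation:
Byte[0]=EF: 3-byte lead. pending=2, acc=0xF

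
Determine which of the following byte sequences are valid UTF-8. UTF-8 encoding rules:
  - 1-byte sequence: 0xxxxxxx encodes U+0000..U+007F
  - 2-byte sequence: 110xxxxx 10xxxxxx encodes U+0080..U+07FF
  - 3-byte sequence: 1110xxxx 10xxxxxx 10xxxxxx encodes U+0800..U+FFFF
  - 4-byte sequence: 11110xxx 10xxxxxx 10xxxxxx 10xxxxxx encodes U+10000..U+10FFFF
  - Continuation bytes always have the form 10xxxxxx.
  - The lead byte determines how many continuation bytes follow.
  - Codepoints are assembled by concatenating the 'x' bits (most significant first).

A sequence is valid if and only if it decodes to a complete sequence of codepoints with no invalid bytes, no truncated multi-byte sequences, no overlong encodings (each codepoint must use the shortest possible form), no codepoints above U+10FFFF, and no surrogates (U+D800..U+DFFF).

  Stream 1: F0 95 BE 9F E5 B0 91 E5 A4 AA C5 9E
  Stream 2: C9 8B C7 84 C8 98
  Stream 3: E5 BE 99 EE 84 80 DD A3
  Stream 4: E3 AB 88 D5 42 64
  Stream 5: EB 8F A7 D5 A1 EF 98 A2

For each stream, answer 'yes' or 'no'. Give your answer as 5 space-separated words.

Answer: yes yes yes no yes

Derivation:
Stream 1: decodes cleanly. VALID
Stream 2: decodes cleanly. VALID
Stream 3: decodes cleanly. VALID
Stream 4: error at byte offset 4. INVALID
Stream 5: decodes cleanly. VALID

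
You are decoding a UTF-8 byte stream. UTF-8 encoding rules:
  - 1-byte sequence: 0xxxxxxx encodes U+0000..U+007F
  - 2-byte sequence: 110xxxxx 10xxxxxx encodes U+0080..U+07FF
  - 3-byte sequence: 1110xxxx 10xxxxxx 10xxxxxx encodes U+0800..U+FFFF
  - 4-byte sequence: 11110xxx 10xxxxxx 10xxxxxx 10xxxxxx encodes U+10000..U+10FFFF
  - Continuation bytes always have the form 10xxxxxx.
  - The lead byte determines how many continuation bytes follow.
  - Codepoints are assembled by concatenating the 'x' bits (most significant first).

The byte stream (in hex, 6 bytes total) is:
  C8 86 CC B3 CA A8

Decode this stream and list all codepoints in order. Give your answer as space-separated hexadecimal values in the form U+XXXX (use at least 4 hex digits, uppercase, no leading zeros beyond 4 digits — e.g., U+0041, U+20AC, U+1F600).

Answer: U+0206 U+0333 U+02A8

Derivation:
Byte[0]=C8: 2-byte lead, need 1 cont bytes. acc=0x8
Byte[1]=86: continuation. acc=(acc<<6)|0x06=0x206
Completed: cp=U+0206 (starts at byte 0)
Byte[2]=CC: 2-byte lead, need 1 cont bytes. acc=0xC
Byte[3]=B3: continuation. acc=(acc<<6)|0x33=0x333
Completed: cp=U+0333 (starts at byte 2)
Byte[4]=CA: 2-byte lead, need 1 cont bytes. acc=0xA
Byte[5]=A8: continuation. acc=(acc<<6)|0x28=0x2A8
Completed: cp=U+02A8 (starts at byte 4)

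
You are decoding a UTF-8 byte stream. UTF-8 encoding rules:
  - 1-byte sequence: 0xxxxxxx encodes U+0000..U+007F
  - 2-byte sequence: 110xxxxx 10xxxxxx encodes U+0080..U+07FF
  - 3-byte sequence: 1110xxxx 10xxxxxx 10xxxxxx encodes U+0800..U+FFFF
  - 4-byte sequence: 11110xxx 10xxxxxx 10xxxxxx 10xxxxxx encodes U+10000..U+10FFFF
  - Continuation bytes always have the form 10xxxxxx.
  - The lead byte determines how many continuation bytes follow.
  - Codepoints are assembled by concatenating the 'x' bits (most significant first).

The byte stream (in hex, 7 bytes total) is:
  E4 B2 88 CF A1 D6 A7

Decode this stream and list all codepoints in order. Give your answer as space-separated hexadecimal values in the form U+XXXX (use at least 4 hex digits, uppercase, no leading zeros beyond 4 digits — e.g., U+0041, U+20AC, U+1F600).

Answer: U+4C88 U+03E1 U+05A7

Derivation:
Byte[0]=E4: 3-byte lead, need 2 cont bytes. acc=0x4
Byte[1]=B2: continuation. acc=(acc<<6)|0x32=0x132
Byte[2]=88: continuation. acc=(acc<<6)|0x08=0x4C88
Completed: cp=U+4C88 (starts at byte 0)
Byte[3]=CF: 2-byte lead, need 1 cont bytes. acc=0xF
Byte[4]=A1: continuation. acc=(acc<<6)|0x21=0x3E1
Completed: cp=U+03E1 (starts at byte 3)
Byte[5]=D6: 2-byte lead, need 1 cont bytes. acc=0x16
Byte[6]=A7: continuation. acc=(acc<<6)|0x27=0x5A7
Completed: cp=U+05A7 (starts at byte 5)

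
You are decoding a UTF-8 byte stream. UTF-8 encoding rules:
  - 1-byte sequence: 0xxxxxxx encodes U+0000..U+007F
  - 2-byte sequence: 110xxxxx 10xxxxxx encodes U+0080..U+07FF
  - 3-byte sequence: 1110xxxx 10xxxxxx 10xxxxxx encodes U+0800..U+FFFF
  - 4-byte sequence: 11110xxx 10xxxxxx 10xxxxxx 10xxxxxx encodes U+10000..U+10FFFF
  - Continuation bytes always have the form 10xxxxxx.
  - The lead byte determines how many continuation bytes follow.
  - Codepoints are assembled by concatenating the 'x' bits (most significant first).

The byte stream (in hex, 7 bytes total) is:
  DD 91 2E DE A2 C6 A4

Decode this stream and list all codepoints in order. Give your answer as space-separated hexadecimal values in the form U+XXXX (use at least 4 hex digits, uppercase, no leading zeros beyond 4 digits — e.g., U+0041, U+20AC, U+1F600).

Byte[0]=DD: 2-byte lead, need 1 cont bytes. acc=0x1D
Byte[1]=91: continuation. acc=(acc<<6)|0x11=0x751
Completed: cp=U+0751 (starts at byte 0)
Byte[2]=2E: 1-byte ASCII. cp=U+002E
Byte[3]=DE: 2-byte lead, need 1 cont bytes. acc=0x1E
Byte[4]=A2: continuation. acc=(acc<<6)|0x22=0x7A2
Completed: cp=U+07A2 (starts at byte 3)
Byte[5]=C6: 2-byte lead, need 1 cont bytes. acc=0x6
Byte[6]=A4: continuation. acc=(acc<<6)|0x24=0x1A4
Completed: cp=U+01A4 (starts at byte 5)

Answer: U+0751 U+002E U+07A2 U+01A4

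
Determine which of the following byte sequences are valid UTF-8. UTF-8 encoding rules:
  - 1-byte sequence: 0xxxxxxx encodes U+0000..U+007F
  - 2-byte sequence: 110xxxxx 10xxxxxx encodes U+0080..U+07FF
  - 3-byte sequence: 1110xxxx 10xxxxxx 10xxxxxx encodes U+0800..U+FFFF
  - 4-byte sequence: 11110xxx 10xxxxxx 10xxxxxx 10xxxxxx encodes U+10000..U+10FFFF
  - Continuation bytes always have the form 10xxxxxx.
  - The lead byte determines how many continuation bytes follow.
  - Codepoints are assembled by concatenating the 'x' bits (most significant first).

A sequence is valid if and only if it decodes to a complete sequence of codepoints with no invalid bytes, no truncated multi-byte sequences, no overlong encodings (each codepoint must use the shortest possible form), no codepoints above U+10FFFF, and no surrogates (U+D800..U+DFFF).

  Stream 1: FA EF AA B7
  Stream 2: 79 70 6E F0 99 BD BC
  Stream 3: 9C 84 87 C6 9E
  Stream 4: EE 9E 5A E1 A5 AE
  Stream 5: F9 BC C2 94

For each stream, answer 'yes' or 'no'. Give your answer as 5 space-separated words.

Answer: no yes no no no

Derivation:
Stream 1: error at byte offset 0. INVALID
Stream 2: decodes cleanly. VALID
Stream 3: error at byte offset 0. INVALID
Stream 4: error at byte offset 2. INVALID
Stream 5: error at byte offset 0. INVALID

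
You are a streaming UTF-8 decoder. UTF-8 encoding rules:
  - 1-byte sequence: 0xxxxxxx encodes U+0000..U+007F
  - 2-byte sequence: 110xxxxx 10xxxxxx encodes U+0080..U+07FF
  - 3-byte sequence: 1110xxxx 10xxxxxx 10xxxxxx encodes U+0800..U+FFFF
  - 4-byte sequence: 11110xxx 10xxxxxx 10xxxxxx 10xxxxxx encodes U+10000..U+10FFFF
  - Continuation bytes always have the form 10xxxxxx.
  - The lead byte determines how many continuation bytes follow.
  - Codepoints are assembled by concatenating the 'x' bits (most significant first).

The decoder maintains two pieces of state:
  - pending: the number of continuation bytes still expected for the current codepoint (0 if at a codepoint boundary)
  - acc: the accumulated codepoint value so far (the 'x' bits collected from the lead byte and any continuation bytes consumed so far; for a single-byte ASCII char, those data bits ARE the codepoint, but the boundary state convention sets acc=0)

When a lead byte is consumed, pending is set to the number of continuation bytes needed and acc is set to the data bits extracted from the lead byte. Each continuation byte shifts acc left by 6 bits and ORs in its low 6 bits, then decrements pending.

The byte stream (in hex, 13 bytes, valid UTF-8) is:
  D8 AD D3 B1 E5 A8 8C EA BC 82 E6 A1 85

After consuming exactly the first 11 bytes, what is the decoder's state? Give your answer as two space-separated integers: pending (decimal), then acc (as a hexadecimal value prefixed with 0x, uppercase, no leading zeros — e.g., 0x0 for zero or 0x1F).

Byte[0]=D8: 2-byte lead. pending=1, acc=0x18
Byte[1]=AD: continuation. acc=(acc<<6)|0x2D=0x62D, pending=0
Byte[2]=D3: 2-byte lead. pending=1, acc=0x13
Byte[3]=B1: continuation. acc=(acc<<6)|0x31=0x4F1, pending=0
Byte[4]=E5: 3-byte lead. pending=2, acc=0x5
Byte[5]=A8: continuation. acc=(acc<<6)|0x28=0x168, pending=1
Byte[6]=8C: continuation. acc=(acc<<6)|0x0C=0x5A0C, pending=0
Byte[7]=EA: 3-byte lead. pending=2, acc=0xA
Byte[8]=BC: continuation. acc=(acc<<6)|0x3C=0x2BC, pending=1
Byte[9]=82: continuation. acc=(acc<<6)|0x02=0xAF02, pending=0
Byte[10]=E6: 3-byte lead. pending=2, acc=0x6

Answer: 2 0x6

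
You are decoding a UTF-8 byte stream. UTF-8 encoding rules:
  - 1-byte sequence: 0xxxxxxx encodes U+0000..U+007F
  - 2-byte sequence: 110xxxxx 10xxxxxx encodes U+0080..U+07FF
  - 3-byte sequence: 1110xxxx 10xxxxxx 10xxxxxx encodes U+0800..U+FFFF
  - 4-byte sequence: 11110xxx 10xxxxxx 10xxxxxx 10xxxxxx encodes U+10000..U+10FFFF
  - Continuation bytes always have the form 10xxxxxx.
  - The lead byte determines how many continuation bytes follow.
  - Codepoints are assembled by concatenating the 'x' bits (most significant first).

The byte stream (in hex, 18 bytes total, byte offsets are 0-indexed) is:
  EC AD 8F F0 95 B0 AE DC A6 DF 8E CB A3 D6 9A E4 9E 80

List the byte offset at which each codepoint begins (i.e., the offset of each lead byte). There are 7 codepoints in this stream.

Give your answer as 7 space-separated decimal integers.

Byte[0]=EC: 3-byte lead, need 2 cont bytes. acc=0xC
Byte[1]=AD: continuation. acc=(acc<<6)|0x2D=0x32D
Byte[2]=8F: continuation. acc=(acc<<6)|0x0F=0xCB4F
Completed: cp=U+CB4F (starts at byte 0)
Byte[3]=F0: 4-byte lead, need 3 cont bytes. acc=0x0
Byte[4]=95: continuation. acc=(acc<<6)|0x15=0x15
Byte[5]=B0: continuation. acc=(acc<<6)|0x30=0x570
Byte[6]=AE: continuation. acc=(acc<<6)|0x2E=0x15C2E
Completed: cp=U+15C2E (starts at byte 3)
Byte[7]=DC: 2-byte lead, need 1 cont bytes. acc=0x1C
Byte[8]=A6: continuation. acc=(acc<<6)|0x26=0x726
Completed: cp=U+0726 (starts at byte 7)
Byte[9]=DF: 2-byte lead, need 1 cont bytes. acc=0x1F
Byte[10]=8E: continuation. acc=(acc<<6)|0x0E=0x7CE
Completed: cp=U+07CE (starts at byte 9)
Byte[11]=CB: 2-byte lead, need 1 cont bytes. acc=0xB
Byte[12]=A3: continuation. acc=(acc<<6)|0x23=0x2E3
Completed: cp=U+02E3 (starts at byte 11)
Byte[13]=D6: 2-byte lead, need 1 cont bytes. acc=0x16
Byte[14]=9A: continuation. acc=(acc<<6)|0x1A=0x59A
Completed: cp=U+059A (starts at byte 13)
Byte[15]=E4: 3-byte lead, need 2 cont bytes. acc=0x4
Byte[16]=9E: continuation. acc=(acc<<6)|0x1E=0x11E
Byte[17]=80: continuation. acc=(acc<<6)|0x00=0x4780
Completed: cp=U+4780 (starts at byte 15)

Answer: 0 3 7 9 11 13 15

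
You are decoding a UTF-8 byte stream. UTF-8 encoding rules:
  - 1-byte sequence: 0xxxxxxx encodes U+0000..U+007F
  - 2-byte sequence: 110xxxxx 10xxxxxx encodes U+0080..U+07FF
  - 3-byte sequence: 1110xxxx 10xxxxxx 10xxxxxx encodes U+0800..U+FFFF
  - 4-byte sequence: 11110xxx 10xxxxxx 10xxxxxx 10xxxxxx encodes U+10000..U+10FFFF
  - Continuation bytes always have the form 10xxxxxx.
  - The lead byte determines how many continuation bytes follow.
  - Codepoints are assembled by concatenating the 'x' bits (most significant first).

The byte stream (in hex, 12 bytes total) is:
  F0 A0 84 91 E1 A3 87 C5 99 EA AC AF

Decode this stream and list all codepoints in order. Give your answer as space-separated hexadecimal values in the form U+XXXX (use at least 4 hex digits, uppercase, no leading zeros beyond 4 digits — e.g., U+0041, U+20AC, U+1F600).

Answer: U+20111 U+18C7 U+0159 U+AB2F

Derivation:
Byte[0]=F0: 4-byte lead, need 3 cont bytes. acc=0x0
Byte[1]=A0: continuation. acc=(acc<<6)|0x20=0x20
Byte[2]=84: continuation. acc=(acc<<6)|0x04=0x804
Byte[3]=91: continuation. acc=(acc<<6)|0x11=0x20111
Completed: cp=U+20111 (starts at byte 0)
Byte[4]=E1: 3-byte lead, need 2 cont bytes. acc=0x1
Byte[5]=A3: continuation. acc=(acc<<6)|0x23=0x63
Byte[6]=87: continuation. acc=(acc<<6)|0x07=0x18C7
Completed: cp=U+18C7 (starts at byte 4)
Byte[7]=C5: 2-byte lead, need 1 cont bytes. acc=0x5
Byte[8]=99: continuation. acc=(acc<<6)|0x19=0x159
Completed: cp=U+0159 (starts at byte 7)
Byte[9]=EA: 3-byte lead, need 2 cont bytes. acc=0xA
Byte[10]=AC: continuation. acc=(acc<<6)|0x2C=0x2AC
Byte[11]=AF: continuation. acc=(acc<<6)|0x2F=0xAB2F
Completed: cp=U+AB2F (starts at byte 9)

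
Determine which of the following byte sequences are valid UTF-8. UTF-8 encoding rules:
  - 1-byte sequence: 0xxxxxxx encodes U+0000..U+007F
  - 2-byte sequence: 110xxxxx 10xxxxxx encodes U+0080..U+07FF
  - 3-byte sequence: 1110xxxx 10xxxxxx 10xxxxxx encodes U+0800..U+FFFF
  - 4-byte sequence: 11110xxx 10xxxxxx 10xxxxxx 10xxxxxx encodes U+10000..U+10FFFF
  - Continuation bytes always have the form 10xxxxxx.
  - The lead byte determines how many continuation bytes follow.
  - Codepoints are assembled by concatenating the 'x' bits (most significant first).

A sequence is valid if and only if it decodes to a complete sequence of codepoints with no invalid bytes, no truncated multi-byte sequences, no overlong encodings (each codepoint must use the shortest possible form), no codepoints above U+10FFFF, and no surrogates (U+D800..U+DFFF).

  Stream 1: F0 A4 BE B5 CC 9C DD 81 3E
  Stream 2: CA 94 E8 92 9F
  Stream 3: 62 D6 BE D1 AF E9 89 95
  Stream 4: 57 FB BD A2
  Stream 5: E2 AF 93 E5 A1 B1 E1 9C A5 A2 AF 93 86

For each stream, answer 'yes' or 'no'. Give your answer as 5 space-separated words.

Answer: yes yes yes no no

Derivation:
Stream 1: decodes cleanly. VALID
Stream 2: decodes cleanly. VALID
Stream 3: decodes cleanly. VALID
Stream 4: error at byte offset 1. INVALID
Stream 5: error at byte offset 9. INVALID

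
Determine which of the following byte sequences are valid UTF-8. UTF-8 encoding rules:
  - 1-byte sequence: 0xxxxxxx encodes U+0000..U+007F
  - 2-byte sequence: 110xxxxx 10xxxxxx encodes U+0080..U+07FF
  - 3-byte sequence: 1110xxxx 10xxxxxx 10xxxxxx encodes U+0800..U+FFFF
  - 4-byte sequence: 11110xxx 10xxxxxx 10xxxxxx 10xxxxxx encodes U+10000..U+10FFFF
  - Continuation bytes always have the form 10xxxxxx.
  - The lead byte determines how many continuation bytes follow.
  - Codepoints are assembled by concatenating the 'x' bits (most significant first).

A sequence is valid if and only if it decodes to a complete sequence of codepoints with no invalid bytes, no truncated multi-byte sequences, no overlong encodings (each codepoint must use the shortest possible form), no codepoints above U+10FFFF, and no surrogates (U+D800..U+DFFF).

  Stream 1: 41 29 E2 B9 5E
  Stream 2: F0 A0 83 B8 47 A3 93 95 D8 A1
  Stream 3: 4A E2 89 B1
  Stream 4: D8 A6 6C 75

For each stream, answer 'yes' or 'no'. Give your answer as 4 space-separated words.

Answer: no no yes yes

Derivation:
Stream 1: error at byte offset 4. INVALID
Stream 2: error at byte offset 5. INVALID
Stream 3: decodes cleanly. VALID
Stream 4: decodes cleanly. VALID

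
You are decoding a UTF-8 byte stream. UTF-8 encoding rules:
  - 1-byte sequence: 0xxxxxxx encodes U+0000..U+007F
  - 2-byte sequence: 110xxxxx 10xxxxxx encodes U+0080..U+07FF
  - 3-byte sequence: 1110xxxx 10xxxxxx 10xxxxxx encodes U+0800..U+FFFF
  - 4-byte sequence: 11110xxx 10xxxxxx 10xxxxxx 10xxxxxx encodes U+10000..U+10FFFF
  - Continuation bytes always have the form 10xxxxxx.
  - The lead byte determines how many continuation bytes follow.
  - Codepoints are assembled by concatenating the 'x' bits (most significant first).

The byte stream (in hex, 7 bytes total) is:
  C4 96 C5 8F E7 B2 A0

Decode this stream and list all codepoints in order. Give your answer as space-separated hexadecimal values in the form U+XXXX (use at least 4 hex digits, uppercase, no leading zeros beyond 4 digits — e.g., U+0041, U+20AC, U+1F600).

Byte[0]=C4: 2-byte lead, need 1 cont bytes. acc=0x4
Byte[1]=96: continuation. acc=(acc<<6)|0x16=0x116
Completed: cp=U+0116 (starts at byte 0)
Byte[2]=C5: 2-byte lead, need 1 cont bytes. acc=0x5
Byte[3]=8F: continuation. acc=(acc<<6)|0x0F=0x14F
Completed: cp=U+014F (starts at byte 2)
Byte[4]=E7: 3-byte lead, need 2 cont bytes. acc=0x7
Byte[5]=B2: continuation. acc=(acc<<6)|0x32=0x1F2
Byte[6]=A0: continuation. acc=(acc<<6)|0x20=0x7CA0
Completed: cp=U+7CA0 (starts at byte 4)

Answer: U+0116 U+014F U+7CA0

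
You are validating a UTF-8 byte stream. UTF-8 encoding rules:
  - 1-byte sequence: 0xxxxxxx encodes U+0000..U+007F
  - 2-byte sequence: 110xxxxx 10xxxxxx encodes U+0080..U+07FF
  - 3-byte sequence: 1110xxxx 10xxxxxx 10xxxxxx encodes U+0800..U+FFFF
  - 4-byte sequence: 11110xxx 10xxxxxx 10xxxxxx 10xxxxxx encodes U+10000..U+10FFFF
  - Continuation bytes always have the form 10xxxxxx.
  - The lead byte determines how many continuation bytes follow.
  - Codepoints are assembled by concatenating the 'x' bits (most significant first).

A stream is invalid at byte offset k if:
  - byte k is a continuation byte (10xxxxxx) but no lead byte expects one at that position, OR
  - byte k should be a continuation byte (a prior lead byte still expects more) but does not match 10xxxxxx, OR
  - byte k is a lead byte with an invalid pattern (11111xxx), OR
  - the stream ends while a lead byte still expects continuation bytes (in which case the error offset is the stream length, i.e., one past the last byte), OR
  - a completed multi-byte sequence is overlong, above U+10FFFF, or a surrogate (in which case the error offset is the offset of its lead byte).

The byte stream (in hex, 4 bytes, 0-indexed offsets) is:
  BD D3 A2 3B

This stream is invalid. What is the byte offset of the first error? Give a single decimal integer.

Byte[0]=BD: INVALID lead byte (not 0xxx/110x/1110/11110)

Answer: 0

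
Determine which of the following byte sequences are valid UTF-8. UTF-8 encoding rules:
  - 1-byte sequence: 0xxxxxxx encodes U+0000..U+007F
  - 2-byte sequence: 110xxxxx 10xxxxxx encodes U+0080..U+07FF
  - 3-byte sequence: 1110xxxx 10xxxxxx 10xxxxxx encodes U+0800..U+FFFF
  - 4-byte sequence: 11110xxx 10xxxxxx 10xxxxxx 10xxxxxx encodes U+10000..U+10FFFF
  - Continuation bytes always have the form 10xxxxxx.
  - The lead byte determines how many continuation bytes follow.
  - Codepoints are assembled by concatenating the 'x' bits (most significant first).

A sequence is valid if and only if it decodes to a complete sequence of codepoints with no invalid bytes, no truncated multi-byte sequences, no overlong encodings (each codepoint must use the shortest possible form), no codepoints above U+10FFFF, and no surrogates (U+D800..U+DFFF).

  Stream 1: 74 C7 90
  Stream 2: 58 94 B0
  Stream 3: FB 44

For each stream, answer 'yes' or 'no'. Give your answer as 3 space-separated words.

Stream 1: decodes cleanly. VALID
Stream 2: error at byte offset 1. INVALID
Stream 3: error at byte offset 0. INVALID

Answer: yes no no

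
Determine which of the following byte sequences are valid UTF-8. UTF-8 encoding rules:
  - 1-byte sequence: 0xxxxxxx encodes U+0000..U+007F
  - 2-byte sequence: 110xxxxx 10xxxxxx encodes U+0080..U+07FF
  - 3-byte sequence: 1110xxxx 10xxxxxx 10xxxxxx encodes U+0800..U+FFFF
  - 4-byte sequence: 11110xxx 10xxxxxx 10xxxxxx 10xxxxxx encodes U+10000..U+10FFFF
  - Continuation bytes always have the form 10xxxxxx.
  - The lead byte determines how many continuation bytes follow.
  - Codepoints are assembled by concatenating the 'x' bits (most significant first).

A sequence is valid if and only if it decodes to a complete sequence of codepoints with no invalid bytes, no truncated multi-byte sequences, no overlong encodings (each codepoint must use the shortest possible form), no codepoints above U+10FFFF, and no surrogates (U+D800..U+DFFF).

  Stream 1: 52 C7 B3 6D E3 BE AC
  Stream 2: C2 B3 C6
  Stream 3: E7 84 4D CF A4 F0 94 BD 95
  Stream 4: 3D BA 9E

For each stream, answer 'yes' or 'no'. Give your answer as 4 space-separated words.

Stream 1: decodes cleanly. VALID
Stream 2: error at byte offset 3. INVALID
Stream 3: error at byte offset 2. INVALID
Stream 4: error at byte offset 1. INVALID

Answer: yes no no no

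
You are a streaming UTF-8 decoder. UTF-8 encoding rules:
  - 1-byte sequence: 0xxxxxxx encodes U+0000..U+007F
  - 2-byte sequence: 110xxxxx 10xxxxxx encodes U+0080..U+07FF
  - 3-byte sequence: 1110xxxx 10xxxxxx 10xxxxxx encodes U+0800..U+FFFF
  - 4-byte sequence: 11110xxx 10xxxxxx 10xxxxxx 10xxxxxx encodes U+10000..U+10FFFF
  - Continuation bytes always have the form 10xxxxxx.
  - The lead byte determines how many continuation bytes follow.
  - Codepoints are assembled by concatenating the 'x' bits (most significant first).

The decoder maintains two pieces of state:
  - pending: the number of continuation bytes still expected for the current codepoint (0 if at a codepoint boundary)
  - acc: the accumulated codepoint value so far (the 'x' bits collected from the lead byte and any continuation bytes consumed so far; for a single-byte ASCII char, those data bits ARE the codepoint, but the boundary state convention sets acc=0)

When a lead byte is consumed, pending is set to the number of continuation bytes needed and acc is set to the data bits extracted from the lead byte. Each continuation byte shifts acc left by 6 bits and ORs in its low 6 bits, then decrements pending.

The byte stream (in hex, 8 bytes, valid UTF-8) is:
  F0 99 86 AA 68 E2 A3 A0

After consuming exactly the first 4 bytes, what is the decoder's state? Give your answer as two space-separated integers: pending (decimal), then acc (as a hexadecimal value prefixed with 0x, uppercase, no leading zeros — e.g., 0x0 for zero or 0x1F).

Byte[0]=F0: 4-byte lead. pending=3, acc=0x0
Byte[1]=99: continuation. acc=(acc<<6)|0x19=0x19, pending=2
Byte[2]=86: continuation. acc=(acc<<6)|0x06=0x646, pending=1
Byte[3]=AA: continuation. acc=(acc<<6)|0x2A=0x191AA, pending=0

Answer: 0 0x191AA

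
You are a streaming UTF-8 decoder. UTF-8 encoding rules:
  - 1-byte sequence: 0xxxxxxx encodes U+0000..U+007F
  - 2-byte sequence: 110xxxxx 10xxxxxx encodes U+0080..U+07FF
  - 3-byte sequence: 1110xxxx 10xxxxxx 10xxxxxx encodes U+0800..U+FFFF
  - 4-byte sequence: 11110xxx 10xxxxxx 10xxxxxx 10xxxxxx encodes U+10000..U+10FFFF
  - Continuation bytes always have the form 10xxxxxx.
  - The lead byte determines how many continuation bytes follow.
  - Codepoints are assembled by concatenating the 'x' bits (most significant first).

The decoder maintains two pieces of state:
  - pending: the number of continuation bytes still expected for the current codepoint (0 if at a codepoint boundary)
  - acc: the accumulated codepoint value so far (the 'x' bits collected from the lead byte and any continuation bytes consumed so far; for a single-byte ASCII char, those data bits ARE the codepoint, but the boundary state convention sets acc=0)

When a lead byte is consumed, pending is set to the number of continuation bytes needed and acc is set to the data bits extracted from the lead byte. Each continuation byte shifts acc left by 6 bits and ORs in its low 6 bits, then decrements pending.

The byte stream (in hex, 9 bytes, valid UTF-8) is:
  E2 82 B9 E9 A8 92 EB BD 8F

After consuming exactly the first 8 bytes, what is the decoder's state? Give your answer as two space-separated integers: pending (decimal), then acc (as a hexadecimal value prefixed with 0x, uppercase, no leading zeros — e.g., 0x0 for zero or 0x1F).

Byte[0]=E2: 3-byte lead. pending=2, acc=0x2
Byte[1]=82: continuation. acc=(acc<<6)|0x02=0x82, pending=1
Byte[2]=B9: continuation. acc=(acc<<6)|0x39=0x20B9, pending=0
Byte[3]=E9: 3-byte lead. pending=2, acc=0x9
Byte[4]=A8: continuation. acc=(acc<<6)|0x28=0x268, pending=1
Byte[5]=92: continuation. acc=(acc<<6)|0x12=0x9A12, pending=0
Byte[6]=EB: 3-byte lead. pending=2, acc=0xB
Byte[7]=BD: continuation. acc=(acc<<6)|0x3D=0x2FD, pending=1

Answer: 1 0x2FD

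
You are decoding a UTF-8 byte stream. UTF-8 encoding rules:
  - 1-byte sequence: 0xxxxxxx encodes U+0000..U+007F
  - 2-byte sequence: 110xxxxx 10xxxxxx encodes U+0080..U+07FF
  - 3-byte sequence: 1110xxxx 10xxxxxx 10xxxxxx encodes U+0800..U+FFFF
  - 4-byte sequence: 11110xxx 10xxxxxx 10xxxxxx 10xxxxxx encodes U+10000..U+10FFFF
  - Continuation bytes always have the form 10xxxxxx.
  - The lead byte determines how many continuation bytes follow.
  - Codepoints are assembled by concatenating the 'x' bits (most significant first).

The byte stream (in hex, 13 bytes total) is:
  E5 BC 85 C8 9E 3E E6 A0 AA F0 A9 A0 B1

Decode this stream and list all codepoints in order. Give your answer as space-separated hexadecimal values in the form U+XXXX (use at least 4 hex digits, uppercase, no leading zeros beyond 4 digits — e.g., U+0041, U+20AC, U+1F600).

Byte[0]=E5: 3-byte lead, need 2 cont bytes. acc=0x5
Byte[1]=BC: continuation. acc=(acc<<6)|0x3C=0x17C
Byte[2]=85: continuation. acc=(acc<<6)|0x05=0x5F05
Completed: cp=U+5F05 (starts at byte 0)
Byte[3]=C8: 2-byte lead, need 1 cont bytes. acc=0x8
Byte[4]=9E: continuation. acc=(acc<<6)|0x1E=0x21E
Completed: cp=U+021E (starts at byte 3)
Byte[5]=3E: 1-byte ASCII. cp=U+003E
Byte[6]=E6: 3-byte lead, need 2 cont bytes. acc=0x6
Byte[7]=A0: continuation. acc=(acc<<6)|0x20=0x1A0
Byte[8]=AA: continuation. acc=(acc<<6)|0x2A=0x682A
Completed: cp=U+682A (starts at byte 6)
Byte[9]=F0: 4-byte lead, need 3 cont bytes. acc=0x0
Byte[10]=A9: continuation. acc=(acc<<6)|0x29=0x29
Byte[11]=A0: continuation. acc=(acc<<6)|0x20=0xA60
Byte[12]=B1: continuation. acc=(acc<<6)|0x31=0x29831
Completed: cp=U+29831 (starts at byte 9)

Answer: U+5F05 U+021E U+003E U+682A U+29831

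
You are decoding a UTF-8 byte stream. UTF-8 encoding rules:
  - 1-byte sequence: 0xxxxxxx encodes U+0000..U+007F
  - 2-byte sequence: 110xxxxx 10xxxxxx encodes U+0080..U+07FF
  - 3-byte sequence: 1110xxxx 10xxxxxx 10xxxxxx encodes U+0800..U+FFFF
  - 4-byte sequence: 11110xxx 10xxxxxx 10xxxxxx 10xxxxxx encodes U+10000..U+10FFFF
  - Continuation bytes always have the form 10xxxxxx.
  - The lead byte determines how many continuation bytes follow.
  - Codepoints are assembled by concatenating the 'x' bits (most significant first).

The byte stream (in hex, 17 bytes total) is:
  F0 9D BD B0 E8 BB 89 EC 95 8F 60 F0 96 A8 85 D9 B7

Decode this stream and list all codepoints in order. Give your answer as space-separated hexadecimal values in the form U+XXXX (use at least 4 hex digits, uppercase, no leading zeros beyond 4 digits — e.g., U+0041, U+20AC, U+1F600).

Answer: U+1DF70 U+8EC9 U+C54F U+0060 U+16A05 U+0677

Derivation:
Byte[0]=F0: 4-byte lead, need 3 cont bytes. acc=0x0
Byte[1]=9D: continuation. acc=(acc<<6)|0x1D=0x1D
Byte[2]=BD: continuation. acc=(acc<<6)|0x3D=0x77D
Byte[3]=B0: continuation. acc=(acc<<6)|0x30=0x1DF70
Completed: cp=U+1DF70 (starts at byte 0)
Byte[4]=E8: 3-byte lead, need 2 cont bytes. acc=0x8
Byte[5]=BB: continuation. acc=(acc<<6)|0x3B=0x23B
Byte[6]=89: continuation. acc=(acc<<6)|0x09=0x8EC9
Completed: cp=U+8EC9 (starts at byte 4)
Byte[7]=EC: 3-byte lead, need 2 cont bytes. acc=0xC
Byte[8]=95: continuation. acc=(acc<<6)|0x15=0x315
Byte[9]=8F: continuation. acc=(acc<<6)|0x0F=0xC54F
Completed: cp=U+C54F (starts at byte 7)
Byte[10]=60: 1-byte ASCII. cp=U+0060
Byte[11]=F0: 4-byte lead, need 3 cont bytes. acc=0x0
Byte[12]=96: continuation. acc=(acc<<6)|0x16=0x16
Byte[13]=A8: continuation. acc=(acc<<6)|0x28=0x5A8
Byte[14]=85: continuation. acc=(acc<<6)|0x05=0x16A05
Completed: cp=U+16A05 (starts at byte 11)
Byte[15]=D9: 2-byte lead, need 1 cont bytes. acc=0x19
Byte[16]=B7: continuation. acc=(acc<<6)|0x37=0x677
Completed: cp=U+0677 (starts at byte 15)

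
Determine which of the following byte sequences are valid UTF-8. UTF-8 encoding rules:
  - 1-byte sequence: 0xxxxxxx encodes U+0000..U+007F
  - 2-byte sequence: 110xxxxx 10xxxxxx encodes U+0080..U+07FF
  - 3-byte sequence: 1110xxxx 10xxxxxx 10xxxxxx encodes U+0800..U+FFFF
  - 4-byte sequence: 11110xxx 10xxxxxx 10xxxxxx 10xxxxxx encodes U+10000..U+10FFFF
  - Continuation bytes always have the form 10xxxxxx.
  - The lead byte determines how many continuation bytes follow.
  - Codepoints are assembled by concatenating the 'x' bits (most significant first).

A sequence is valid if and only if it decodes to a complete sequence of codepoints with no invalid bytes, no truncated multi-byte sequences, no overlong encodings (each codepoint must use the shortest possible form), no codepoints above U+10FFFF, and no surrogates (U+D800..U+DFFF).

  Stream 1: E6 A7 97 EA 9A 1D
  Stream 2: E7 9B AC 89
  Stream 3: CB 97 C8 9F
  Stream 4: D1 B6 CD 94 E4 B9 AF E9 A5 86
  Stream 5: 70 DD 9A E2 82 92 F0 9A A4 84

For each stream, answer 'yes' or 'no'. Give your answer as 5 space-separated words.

Answer: no no yes yes yes

Derivation:
Stream 1: error at byte offset 5. INVALID
Stream 2: error at byte offset 3. INVALID
Stream 3: decodes cleanly. VALID
Stream 4: decodes cleanly. VALID
Stream 5: decodes cleanly. VALID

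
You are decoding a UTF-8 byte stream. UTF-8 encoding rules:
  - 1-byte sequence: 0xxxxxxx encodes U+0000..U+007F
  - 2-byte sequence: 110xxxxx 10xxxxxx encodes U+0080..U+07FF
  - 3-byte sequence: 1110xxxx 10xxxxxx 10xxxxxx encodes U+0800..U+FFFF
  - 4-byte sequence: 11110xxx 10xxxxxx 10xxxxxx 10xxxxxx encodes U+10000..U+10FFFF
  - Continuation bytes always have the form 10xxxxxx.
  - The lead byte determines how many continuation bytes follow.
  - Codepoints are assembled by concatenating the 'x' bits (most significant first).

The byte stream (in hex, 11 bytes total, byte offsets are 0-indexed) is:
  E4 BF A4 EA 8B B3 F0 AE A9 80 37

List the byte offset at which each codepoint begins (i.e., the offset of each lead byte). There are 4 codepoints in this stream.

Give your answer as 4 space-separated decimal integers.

Byte[0]=E4: 3-byte lead, need 2 cont bytes. acc=0x4
Byte[1]=BF: continuation. acc=(acc<<6)|0x3F=0x13F
Byte[2]=A4: continuation. acc=(acc<<6)|0x24=0x4FE4
Completed: cp=U+4FE4 (starts at byte 0)
Byte[3]=EA: 3-byte lead, need 2 cont bytes. acc=0xA
Byte[4]=8B: continuation. acc=(acc<<6)|0x0B=0x28B
Byte[5]=B3: continuation. acc=(acc<<6)|0x33=0xA2F3
Completed: cp=U+A2F3 (starts at byte 3)
Byte[6]=F0: 4-byte lead, need 3 cont bytes. acc=0x0
Byte[7]=AE: continuation. acc=(acc<<6)|0x2E=0x2E
Byte[8]=A9: continuation. acc=(acc<<6)|0x29=0xBA9
Byte[9]=80: continuation. acc=(acc<<6)|0x00=0x2EA40
Completed: cp=U+2EA40 (starts at byte 6)
Byte[10]=37: 1-byte ASCII. cp=U+0037

Answer: 0 3 6 10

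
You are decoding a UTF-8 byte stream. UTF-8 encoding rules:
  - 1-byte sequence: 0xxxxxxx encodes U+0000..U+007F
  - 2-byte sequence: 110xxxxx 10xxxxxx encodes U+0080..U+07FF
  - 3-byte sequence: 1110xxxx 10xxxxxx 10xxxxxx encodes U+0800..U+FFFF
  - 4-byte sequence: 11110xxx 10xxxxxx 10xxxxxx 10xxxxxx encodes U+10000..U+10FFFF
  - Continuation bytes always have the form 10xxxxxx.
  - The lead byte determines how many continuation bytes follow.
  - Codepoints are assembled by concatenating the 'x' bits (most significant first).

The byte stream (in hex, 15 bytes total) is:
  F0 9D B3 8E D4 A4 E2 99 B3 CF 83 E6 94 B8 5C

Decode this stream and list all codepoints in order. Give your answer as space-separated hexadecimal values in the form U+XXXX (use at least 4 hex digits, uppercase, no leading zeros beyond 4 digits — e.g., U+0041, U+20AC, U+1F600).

Byte[0]=F0: 4-byte lead, need 3 cont bytes. acc=0x0
Byte[1]=9D: continuation. acc=(acc<<6)|0x1D=0x1D
Byte[2]=B3: continuation. acc=(acc<<6)|0x33=0x773
Byte[3]=8E: continuation. acc=(acc<<6)|0x0E=0x1DCCE
Completed: cp=U+1DCCE (starts at byte 0)
Byte[4]=D4: 2-byte lead, need 1 cont bytes. acc=0x14
Byte[5]=A4: continuation. acc=(acc<<6)|0x24=0x524
Completed: cp=U+0524 (starts at byte 4)
Byte[6]=E2: 3-byte lead, need 2 cont bytes. acc=0x2
Byte[7]=99: continuation. acc=(acc<<6)|0x19=0x99
Byte[8]=B3: continuation. acc=(acc<<6)|0x33=0x2673
Completed: cp=U+2673 (starts at byte 6)
Byte[9]=CF: 2-byte lead, need 1 cont bytes. acc=0xF
Byte[10]=83: continuation. acc=(acc<<6)|0x03=0x3C3
Completed: cp=U+03C3 (starts at byte 9)
Byte[11]=E6: 3-byte lead, need 2 cont bytes. acc=0x6
Byte[12]=94: continuation. acc=(acc<<6)|0x14=0x194
Byte[13]=B8: continuation. acc=(acc<<6)|0x38=0x6538
Completed: cp=U+6538 (starts at byte 11)
Byte[14]=5C: 1-byte ASCII. cp=U+005C

Answer: U+1DCCE U+0524 U+2673 U+03C3 U+6538 U+005C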